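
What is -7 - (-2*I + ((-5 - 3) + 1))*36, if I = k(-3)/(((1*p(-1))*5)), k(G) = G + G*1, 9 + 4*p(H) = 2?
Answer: 10303/35 ≈ 294.37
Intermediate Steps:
p(H) = -7/4 (p(H) = -9/4 + (¼)*2 = -9/4 + ½ = -7/4)
k(G) = 2*G (k(G) = G + G = 2*G)
I = 24/35 (I = (2*(-3))/(((1*(-7/4))*5)) = -6/((-7/4*5)) = -6/(-35/4) = -6*(-4/35) = 24/35 ≈ 0.68571)
-7 - (-2*I + ((-5 - 3) + 1))*36 = -7 - (-2*24/35 + ((-5 - 3) + 1))*36 = -7 - (-48/35 + (-8 + 1))*36 = -7 - (-48/35 - 7)*36 = -7 - (-293)*36/35 = -7 - 1*(-10548/35) = -7 + 10548/35 = 10303/35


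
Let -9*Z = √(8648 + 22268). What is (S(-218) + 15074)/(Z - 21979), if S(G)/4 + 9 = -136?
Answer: -25803653706/39129160805 + 260892*√7729/39129160805 ≈ -0.65886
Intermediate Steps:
Z = -2*√7729/9 (Z = -√(8648 + 22268)/9 = -2*√7729/9 ≈ -19.537)
S(G) = -580 (S(G) = -36 + 4*(-136) = -36 - 544 = -580)
(S(-218) + 15074)/(Z - 21979) = (-580 + 15074)/(-2*√7729/9 - 21979) = 14494/(-21979 - 2*√7729/9)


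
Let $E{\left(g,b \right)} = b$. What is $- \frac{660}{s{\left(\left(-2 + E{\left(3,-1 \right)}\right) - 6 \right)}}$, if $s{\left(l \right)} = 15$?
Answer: $-44$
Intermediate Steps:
$- \frac{660}{s{\left(\left(-2 + E{\left(3,-1 \right)}\right) - 6 \right)}} = - \frac{660}{15} = \left(-660\right) \frac{1}{15} = -44$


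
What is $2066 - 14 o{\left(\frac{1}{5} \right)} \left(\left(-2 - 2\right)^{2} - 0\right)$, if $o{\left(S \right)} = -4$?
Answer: $2962$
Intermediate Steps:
$2066 - 14 o{\left(\frac{1}{5} \right)} \left(\left(-2 - 2\right)^{2} - 0\right) = 2066 - 14 \left(-4\right) \left(\left(-2 - 2\right)^{2} - 0\right) = 2066 - - 56 \left(\left(-4\right)^{2} + 0\right) = 2066 - - 56 \left(16 + 0\right) = 2066 - \left(-56\right) 16 = 2066 - -896 = 2066 + 896 = 2962$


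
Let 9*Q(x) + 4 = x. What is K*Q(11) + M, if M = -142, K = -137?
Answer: -2237/9 ≈ -248.56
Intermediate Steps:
Q(x) = -4/9 + x/9
K*Q(11) + M = -137*(-4/9 + (⅑)*11) - 142 = -137*(-4/9 + 11/9) - 142 = -137*7/9 - 142 = -959/9 - 142 = -2237/9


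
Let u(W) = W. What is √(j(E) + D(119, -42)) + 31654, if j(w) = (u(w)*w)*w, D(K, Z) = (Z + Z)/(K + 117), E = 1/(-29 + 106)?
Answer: 31654 + I*√43554349762/349811 ≈ 31654.0 + 0.5966*I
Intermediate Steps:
E = 1/77 ≈ 0.012987
D(K, Z) = 2*Z/(117 + K) (D(K, Z) = (2*Z)/(117 + K) = 2*Z/(117 + K))
j(w) = w³ (j(w) = (w*w)*w = w²*w = w³)
√(j(E) + D(119, -42)) + 31654 = √((1/77)³ + 2*(-42)/(117 + 119)) + 31654 = √(1/456533 + 2*(-42)/236) + 31654 = √(1/456533 + 2*(-42)*(1/236)) + 31654 = √(1/456533 - 21/59) + 31654 = √(-9587134/26935447) + 31654 = I*√43554349762/349811 + 31654 = 31654 + I*√43554349762/349811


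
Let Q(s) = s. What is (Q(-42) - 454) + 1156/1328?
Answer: -164383/332 ≈ -495.13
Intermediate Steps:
(Q(-42) - 454) + 1156/1328 = (-42 - 454) + 1156/1328 = -496 + 1156*(1/1328) = -496 + 289/332 = -164383/332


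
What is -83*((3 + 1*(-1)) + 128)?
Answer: -10790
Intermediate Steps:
-83*((3 + 1*(-1)) + 128) = -83*((3 - 1) + 128) = -83*(2 + 128) = -83*130 = -10790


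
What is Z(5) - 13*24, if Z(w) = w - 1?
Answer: -308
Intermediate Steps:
Z(w) = -1 + w
Z(5) - 13*24 = (-1 + 5) - 13*24 = 4 - 312 = -308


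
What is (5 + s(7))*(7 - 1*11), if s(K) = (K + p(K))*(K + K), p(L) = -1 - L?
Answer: 36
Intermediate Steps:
s(K) = -2*K (s(K) = (K + (-1 - K))*(K + K) = -2*K)
(5 + s(7))*(7 - 1*11) = (5 - 2*7)*(7 - 1*11) = (5 - 14)*(7 - 11) = -9*(-4) = 36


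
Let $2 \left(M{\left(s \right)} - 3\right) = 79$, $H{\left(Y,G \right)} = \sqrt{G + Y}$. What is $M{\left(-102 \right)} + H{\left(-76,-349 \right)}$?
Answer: $\frac{85}{2} + 5 i \sqrt{17} \approx 42.5 + 20.616 i$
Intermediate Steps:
$M{\left(s \right)} = \frac{85}{2}$ ($M{\left(s \right)} = 3 + \frac{1}{2} \cdot 79 = 3 + \frac{79}{2} = \frac{85}{2}$)
$M{\left(-102 \right)} + H{\left(-76,-349 \right)} = \frac{85}{2} + \sqrt{-349 - 76} = \frac{85}{2} + \sqrt{-425} = \frac{85}{2} + 5 i \sqrt{17}$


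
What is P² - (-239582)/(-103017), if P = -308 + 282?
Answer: 69399910/103017 ≈ 673.67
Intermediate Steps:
P = -26
P² - (-239582)/(-103017) = (-26)² - (-239582)/(-103017) = 676 - (-239582)*(-1)/103017 = 676 - 1*239582/103017 = 676 - 239582/103017 = 69399910/103017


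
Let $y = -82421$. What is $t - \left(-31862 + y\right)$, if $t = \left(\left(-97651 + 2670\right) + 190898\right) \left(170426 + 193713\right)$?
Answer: $34927234746$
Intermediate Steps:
$t = 34927120463$ ($t = \left(-94981 + 190898\right) 364139 = 95917 \cdot 364139 = 34927120463$)
$t - \left(-31862 + y\right) = 34927120463 - \left(-31862 - 82421\right) = 34927120463 - -114283 = 34927120463 + 114283 = 34927234746$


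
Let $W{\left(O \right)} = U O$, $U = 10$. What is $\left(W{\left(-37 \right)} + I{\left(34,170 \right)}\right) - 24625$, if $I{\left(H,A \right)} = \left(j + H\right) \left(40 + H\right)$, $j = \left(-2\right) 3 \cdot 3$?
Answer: $-23811$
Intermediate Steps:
$W{\left(O \right)} = 10 O$
$j = -18$ ($j = \left(-6\right) 3 = -18$)
$I{\left(H,A \right)} = \left(-18 + H\right) \left(40 + H\right)$
$\left(W{\left(-37 \right)} + I{\left(34,170 \right)}\right) - 24625 = \left(10 \left(-37\right) + \left(-720 + 34^{2} + 22 \cdot 34\right)\right) - 24625 = \left(-370 + \left(-720 + 1156 + 748\right)\right) - 24625 = \left(-370 + 1184\right) - 24625 = 814 - 24625 = -23811$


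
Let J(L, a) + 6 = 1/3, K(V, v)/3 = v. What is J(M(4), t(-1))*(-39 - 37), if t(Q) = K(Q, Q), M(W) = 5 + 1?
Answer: 1292/3 ≈ 430.67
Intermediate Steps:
K(V, v) = 3*v
M(W) = 6
t(Q) = 3*Q
J(L, a) = -17/3 (J(L, a) = -6 + 1/3 = -6 + ⅓ = -17/3)
J(M(4), t(-1))*(-39 - 37) = -17*(-39 - 37)/3 = -17/3*(-76) = 1292/3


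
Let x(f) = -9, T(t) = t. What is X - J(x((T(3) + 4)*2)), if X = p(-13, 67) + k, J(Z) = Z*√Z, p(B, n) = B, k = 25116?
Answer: 25103 + 27*I ≈ 25103.0 + 27.0*I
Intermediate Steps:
J(Z) = Z^(3/2)
X = 25103 (X = -13 + 25116 = 25103)
X - J(x((T(3) + 4)*2)) = 25103 - (-9)^(3/2) = 25103 - (-27)*I = 25103 + 27*I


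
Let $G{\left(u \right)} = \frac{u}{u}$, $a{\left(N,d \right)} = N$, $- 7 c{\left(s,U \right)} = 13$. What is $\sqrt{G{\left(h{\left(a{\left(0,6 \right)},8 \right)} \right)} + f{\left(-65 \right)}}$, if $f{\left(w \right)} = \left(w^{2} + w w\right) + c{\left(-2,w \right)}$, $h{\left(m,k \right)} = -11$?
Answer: $\frac{2 \sqrt{103502}}{7} \approx 91.919$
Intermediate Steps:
$c{\left(s,U \right)} = - \frac{13}{7}$ ($c{\left(s,U \right)} = \left(- \frac{1}{7}\right) 13 = - \frac{13}{7}$)
$G{\left(u \right)} = 1$
$f{\left(w \right)} = - \frac{13}{7} + 2 w^{2}$ ($f{\left(w \right)} = \left(w^{2} + w w\right) - \frac{13}{7} = \left(w^{2} + w^{2}\right) - \frac{13}{7} = 2 w^{2} - \frac{13}{7} = - \frac{13}{7} + 2 w^{2}$)
$\sqrt{G{\left(h{\left(a{\left(0,6 \right)},8 \right)} \right)} + f{\left(-65 \right)}} = \sqrt{1 - \left(\frac{13}{7} - 2 \left(-65\right)^{2}\right)} = \sqrt{1 + \left(- \frac{13}{7} + 2 \cdot 4225\right)} = \sqrt{1 + \left(- \frac{13}{7} + 8450\right)} = \sqrt{1 + \frac{59137}{7}} = \sqrt{\frac{59144}{7}} = \frac{2 \sqrt{103502}}{7}$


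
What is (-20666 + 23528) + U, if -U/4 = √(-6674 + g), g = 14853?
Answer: 2862 - 4*√8179 ≈ 2500.3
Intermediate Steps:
U = -4*√8179 (U = -4*√(-6674 + 14853) = -4*√8179 ≈ -361.75)
(-20666 + 23528) + U = (-20666 + 23528) - 4*√8179 = 2862 - 4*√8179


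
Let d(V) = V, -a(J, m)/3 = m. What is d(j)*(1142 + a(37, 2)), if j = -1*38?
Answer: -43168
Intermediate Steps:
a(J, m) = -3*m
j = -38
d(j)*(1142 + a(37, 2)) = -38*(1142 - 3*2) = -38*(1142 - 6) = -38*1136 = -43168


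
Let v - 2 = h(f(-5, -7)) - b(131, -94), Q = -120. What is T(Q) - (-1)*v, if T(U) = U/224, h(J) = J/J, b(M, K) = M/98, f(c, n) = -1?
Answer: 221/196 ≈ 1.1276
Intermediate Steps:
b(M, K) = M/98 (b(M, K) = M*(1/98) = M/98)
h(J) = 1
v = 163/98 (v = 2 + (1 - 131/98) = 2 - 33/98 = 163/98 ≈ 1.6633)
T(U) = U/224 (T(U) = U*(1/224) = U/224)
T(Q) - (-1)*v = (1/224)*(-120) - (-1)*163/98 = -15/28 - 1*(-163/98) = -15/28 + 163/98 = 221/196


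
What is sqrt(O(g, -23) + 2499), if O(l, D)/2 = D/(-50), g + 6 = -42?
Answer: sqrt(62498)/5 ≈ 49.999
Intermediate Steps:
g = -48 (g = -6 - 42 = -48)
O(l, D) = -D/25 (O(l, D) = 2*(D/(-50)) = 2*(D*(-1/50)) = 2*(-D/50) = -D/25)
sqrt(O(g, -23) + 2499) = sqrt(-1/25*(-23) + 2499) = sqrt(23/25 + 2499) = sqrt(62498/25) = sqrt(62498)/5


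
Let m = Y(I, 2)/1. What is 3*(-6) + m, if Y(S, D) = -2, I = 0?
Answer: -20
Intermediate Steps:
m = -2 (m = -2/1 = -2*1 = -2)
3*(-6) + m = 3*(-6) - 2 = -18 - 2 = -20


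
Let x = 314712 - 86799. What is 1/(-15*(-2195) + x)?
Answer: 1/260838 ≈ 3.8338e-6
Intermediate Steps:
x = 227913
1/(-15*(-2195) + x) = 1/(-15*(-2195) + 227913) = 1/(32925 + 227913) = 1/260838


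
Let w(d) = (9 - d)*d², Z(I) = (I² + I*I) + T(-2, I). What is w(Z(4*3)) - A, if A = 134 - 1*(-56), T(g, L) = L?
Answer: -26190190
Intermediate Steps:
Z(I) = I + 2*I² (Z(I) = (I² + I*I) + I = (I² + I²) + I = 2*I² + I = I + 2*I²)
A = 190 (A = 134 + 56 = 190)
w(d) = d²*(9 - d)
w(Z(4*3)) - A = ((4*3)*(1 + 2*(4*3)))²*(9 - 4*3*(1 + 2*(4*3))) - 1*190 = (12*(1 + 2*12))²*(9 - 12*(1 + 2*12)) - 190 = (12*(1 + 24))²*(9 - 12*(1 + 24)) - 190 = (12*25)²*(9 - 12*25) - 190 = 300²*(9 - 1*300) - 190 = 90000*(9 - 300) - 190 = 90000*(-291) - 190 = -26190000 - 190 = -26190190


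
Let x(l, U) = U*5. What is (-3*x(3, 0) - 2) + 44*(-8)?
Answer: -354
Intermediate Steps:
x(l, U) = 5*U
(-3*x(3, 0) - 2) + 44*(-8) = (-15*0 - 2) + 44*(-8) = (-3*0 - 2) - 352 = (0 - 2) - 352 = -2 - 352 = -354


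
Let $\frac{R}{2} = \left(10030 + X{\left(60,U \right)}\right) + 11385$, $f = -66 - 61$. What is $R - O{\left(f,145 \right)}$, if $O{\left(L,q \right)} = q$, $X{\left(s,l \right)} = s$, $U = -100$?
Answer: $42805$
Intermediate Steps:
$f = -127$ ($f = -66 - 61 = -127$)
$R = 42950$ ($R = 2 \left(\left(10030 + 60\right) + 11385\right) = 2 \left(10090 + 11385\right) = 2 \cdot 21475 = 42950$)
$R - O{\left(f,145 \right)} = 42950 - 145 = 42805$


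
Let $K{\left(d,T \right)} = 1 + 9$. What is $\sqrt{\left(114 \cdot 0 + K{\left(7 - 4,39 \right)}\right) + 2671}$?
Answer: $\sqrt{2681} \approx 51.778$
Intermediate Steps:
$K{\left(d,T \right)} = 10$
$\sqrt{\left(114 \cdot 0 + K{\left(7 - 4,39 \right)}\right) + 2671} = \sqrt{\left(114 \cdot 0 + 10\right) + 2671} = \sqrt{\left(0 + 10\right) + 2671} = \sqrt{10 + 2671} = \sqrt{2681}$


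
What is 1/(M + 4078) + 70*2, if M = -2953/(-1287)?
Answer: 735188747/5251339 ≈ 140.00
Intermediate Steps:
M = 2953/1287 (M = -2953*(-1/1287) = 2953/1287 ≈ 2.2945)
1/(M + 4078) + 70*2 = 1/(2953/1287 + 4078) + 70*2 = 1/(5251339/1287) + 140 = 1287/5251339 + 140 = 735188747/5251339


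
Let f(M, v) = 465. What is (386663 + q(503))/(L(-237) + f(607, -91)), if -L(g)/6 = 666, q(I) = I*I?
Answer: -19384/107 ≈ -181.16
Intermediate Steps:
q(I) = I²
L(g) = -3996 (L(g) = -6*666 = -3996)
(386663 + q(503))/(L(-237) + f(607, -91)) = (386663 + 503²)/(-3996 + 465) = (386663 + 253009)/(-3531) = 639672*(-1/3531) = -19384/107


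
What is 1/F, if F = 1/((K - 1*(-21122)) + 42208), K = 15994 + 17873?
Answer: 97197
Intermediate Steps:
K = 33867
F = 1/97197 (F = 1/((33867 - 1*(-21122)) + 42208) = 1/((33867 + 21122) + 42208) = 1/(54989 + 42208) = 1/97197 ≈ 1.0288e-5)
1/F = 1/(1/97197) = 97197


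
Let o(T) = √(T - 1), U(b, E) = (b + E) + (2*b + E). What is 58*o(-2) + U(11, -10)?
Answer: 13 + 58*I*√3 ≈ 13.0 + 100.46*I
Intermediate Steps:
U(b, E) = 2*E + 3*b (U(b, E) = (E + b) + (E + 2*b) = 2*E + 3*b)
o(T) = √(-1 + T)
58*o(-2) + U(11, -10) = 58*√(-1 - 2) + (2*(-10) + 3*11) = 58*√(-3) + (-20 + 33) = 58*(I*√3) + 13 = 58*I*√3 + 13 = 13 + 58*I*√3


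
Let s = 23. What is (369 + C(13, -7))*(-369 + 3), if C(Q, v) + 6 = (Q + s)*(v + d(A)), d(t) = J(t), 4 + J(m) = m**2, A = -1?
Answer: -1098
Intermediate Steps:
J(m) = -4 + m**2
d(t) = -4 + t**2
C(Q, v) = -6 + (-3 + v)*(23 + Q) (C(Q, v) = -6 + (Q + 23)*(v + (-4 + (-1)**2)) = -6 + (23 + Q)*(v + (-4 + 1)) = -6 + (23 + Q)*(v - 3) = -6 + (23 + Q)*(-3 + v) = -6 + (-3 + v)*(23 + Q))
(369 + C(13, -7))*(-369 + 3) = (369 + (-75 - 3*13 + 23*(-7) + 13*(-7)))*(-369 + 3) = (369 + (-75 - 39 - 161 - 91))*(-366) = (369 - 366)*(-366) = 3*(-366) = -1098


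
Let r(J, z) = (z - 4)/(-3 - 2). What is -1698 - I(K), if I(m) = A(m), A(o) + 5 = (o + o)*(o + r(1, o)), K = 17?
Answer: -10913/5 ≈ -2182.6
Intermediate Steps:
r(J, z) = ⅘ - z/5 (r(J, z) = (-4 + z)/(-5) = (-4 + z)*(-⅕) = ⅘ - z/5)
A(o) = -5 + 2*o*(⅘ + 4*o/5) (A(o) = -5 + (o + o)*(o + (⅘ - o/5)) = -5 + (2*o)*(⅘ + 4*o/5) = -5 + 2*o*(⅘ + 4*o/5))
I(m) = -5 + 8*m/5 + 8*m²/5
-1698 - I(K) = -1698 - (-5 + (8/5)*17 + (8/5)*17²) = -1698 - (-5 + 136/5 + (8/5)*289) = -1698 - (-5 + 136/5 + 2312/5) = -1698 - 1*2423/5 = -1698 - 2423/5 = -10913/5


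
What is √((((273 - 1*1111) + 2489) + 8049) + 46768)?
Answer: 2*√14117 ≈ 237.63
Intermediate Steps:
√((((273 - 1*1111) + 2489) + 8049) + 46768) = √((((273 - 1111) + 2489) + 8049) + 46768) = √(((-838 + 2489) + 8049) + 46768) = √((1651 + 8049) + 46768) = √(9700 + 46768) = √56468 = 2*√14117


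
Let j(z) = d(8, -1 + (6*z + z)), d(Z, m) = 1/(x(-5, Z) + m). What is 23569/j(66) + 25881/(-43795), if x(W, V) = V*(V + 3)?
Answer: 566680165014/43795 ≈ 1.2939e+7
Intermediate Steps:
x(W, V) = V*(3 + V)
d(Z, m) = 1/(m + Z*(3 + Z)) (d(Z, m) = 1/(Z*(3 + Z) + m) = 1/(m + Z*(3 + Z)))
j(z) = 1/(87 + 7*z) (j(z) = 1/((-1 + (6*z + z)) + 8*(3 + 8)) = 1/((-1 + 7*z) + 8*11) = 1/((-1 + 7*z) + 88) = 1/(87 + 7*z))
23569/j(66) + 25881/(-43795) = 23569/(1/(87 + 7*66)) + 25881/(-43795) = 23569/(1/(87 + 462)) + 25881*(-1/43795) = 23569/(1/549) - 25881/43795 = 23569*549 - 25881/43795 = 12939381 - 25881/43795 = 566680165014/43795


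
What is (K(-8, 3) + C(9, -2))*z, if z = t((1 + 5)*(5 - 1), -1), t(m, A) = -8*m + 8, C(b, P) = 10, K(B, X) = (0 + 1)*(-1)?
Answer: -1656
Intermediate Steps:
K(B, X) = -1 (K(B, X) = 1*(-1) = -1)
t(m, A) = 8 - 8*m
z = -184 (z = 8 - 8*(1 + 5)*(5 - 1) = 8 - 48*4 = 8 - 8*24 = 8 - 192 = -184)
(K(-8, 3) + C(9, -2))*z = (-1 + 10)*(-184) = 9*(-184) = -1656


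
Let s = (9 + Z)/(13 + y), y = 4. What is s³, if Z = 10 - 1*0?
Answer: 6859/4913 ≈ 1.3961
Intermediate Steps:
Z = 10 (Z = 10 + 0 = 10)
s = 19/17 (s = (9 + 10)/(13 + 4) = 19/17 ≈ 1.1176)
s³ = (19/17)³ = 6859/4913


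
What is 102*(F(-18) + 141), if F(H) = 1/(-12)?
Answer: 28747/2 ≈ 14374.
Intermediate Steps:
F(H) = -1/12
102*(F(-18) + 141) = 102*(-1/12 + 141) = 102*(1691/12) = 28747/2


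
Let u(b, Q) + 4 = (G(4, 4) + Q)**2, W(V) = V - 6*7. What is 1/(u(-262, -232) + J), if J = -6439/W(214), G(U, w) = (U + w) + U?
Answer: 172/8317673 ≈ 2.0679e-5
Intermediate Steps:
W(V) = -42 + V (W(V) = V - 42 = -42 + V)
G(U, w) = w + 2*U
u(b, Q) = -4 + (12 + Q)**2 (u(b, Q) = -4 + ((4 + 2*4) + Q)**2 = -4 + ((4 + 8) + Q)**2 = -4 + (12 + Q)**2)
J = -6439/172 (J = -6439/(-42 + 214) = -6439/172 ≈ -37.436)
1/(u(-262, -232) + J) = 1/((-4 + (12 - 232)**2) - 6439/172) = 1/((-4 + (-220)**2) - 6439/172) = 1/((-4 + 48400) - 6439/172) = 1/(48396 - 6439/172) = 1/(8317673/172) = 172/8317673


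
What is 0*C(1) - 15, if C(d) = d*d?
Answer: -15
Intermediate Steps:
C(d) = d²
0*C(1) - 15 = 0*1² - 15 = 0*1 - 15 = 0 - 15 = -15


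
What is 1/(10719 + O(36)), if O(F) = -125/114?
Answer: 114/1221841 ≈ 9.3302e-5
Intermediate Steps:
O(F) = -125/114 (O(F) = -125*1/114 = -125/114)
1/(10719 + O(36)) = 1/(10719 - 125/114) = 1/(1221841/114) = 114/1221841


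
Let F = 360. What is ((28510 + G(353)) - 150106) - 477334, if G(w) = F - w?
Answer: -598923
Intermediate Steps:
G(w) = 360 - w
((28510 + G(353)) - 150106) - 477334 = ((28510 + (360 - 1*353)) - 150106) - 477334 = ((28510 + (360 - 353)) - 150106) - 477334 = ((28510 + 7) - 150106) - 477334 = (28517 - 150106) - 477334 = -121589 - 477334 = -598923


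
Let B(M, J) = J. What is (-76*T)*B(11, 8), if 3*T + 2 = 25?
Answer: -13984/3 ≈ -4661.3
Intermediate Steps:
T = 23/3 (T = -2/3 + (1/3)*25 = -2/3 + 25/3 = 23/3 ≈ 7.6667)
(-76*T)*B(11, 8) = -76*23/3*8 = -1748/3*8 = -13984/3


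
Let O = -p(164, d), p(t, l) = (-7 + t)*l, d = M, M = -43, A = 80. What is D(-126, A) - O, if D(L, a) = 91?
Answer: -6660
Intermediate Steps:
d = -43
p(t, l) = l*(-7 + t)
O = 6751 (O = -(-43)*(-7 + 164) = -(-43)*157 = -1*(-6751) = 6751)
D(-126, A) - O = 91 - 1*6751 = 91 - 6751 = -6660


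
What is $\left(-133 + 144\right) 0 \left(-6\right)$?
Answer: $0$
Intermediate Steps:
$\left(-133 + 144\right) 0 \left(-6\right) = 11 \cdot 0 = 0$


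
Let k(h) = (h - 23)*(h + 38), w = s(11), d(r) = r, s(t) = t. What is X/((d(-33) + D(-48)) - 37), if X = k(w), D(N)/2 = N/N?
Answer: 147/17 ≈ 8.6471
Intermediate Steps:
D(N) = 2 (D(N) = 2*(N/N) = 2*1 = 2)
w = 11
k(h) = (-23 + h)*(38 + h)
X = -588 (X = -874 + 11² + 15*11 = -874 + 121 + 165 = -588)
X/((d(-33) + D(-48)) - 37) = -588/((-33 + 2) - 37) = -588/(-31 - 37) = -588/(-68) = -588*(-1/68) = 147/17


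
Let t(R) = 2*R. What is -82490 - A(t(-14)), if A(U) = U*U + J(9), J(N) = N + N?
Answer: -83292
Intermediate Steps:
J(N) = 2*N
A(U) = 18 + U² (A(U) = U*U + 2*9 = U² + 18 = 18 + U²)
-82490 - A(t(-14)) = -82490 - (18 + (2*(-14))²) = -82490 - (18 + (-28)²) = -82490 - (18 + 784) = -82490 - 1*802 = -82490 - 802 = -83292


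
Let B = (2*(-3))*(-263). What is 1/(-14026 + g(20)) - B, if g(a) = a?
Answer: -22101469/14006 ≈ -1578.0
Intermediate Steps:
B = 1578 (B = -6*(-263) = 1578)
1/(-14026 + g(20)) - B = 1/(-14026 + 20) - 1*1578 = 1/(-14006) - 1578 = -1/14006 - 1578 = -22101469/14006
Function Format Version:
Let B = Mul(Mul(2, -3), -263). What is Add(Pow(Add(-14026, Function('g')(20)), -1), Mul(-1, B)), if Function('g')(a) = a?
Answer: Rational(-22101469, 14006) ≈ -1578.0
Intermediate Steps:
B = 1578 (B = Mul(-6, -263) = 1578)
Add(Pow(Add(-14026, Function('g')(20)), -1), Mul(-1, B)) = Add(Pow(Add(-14026, 20), -1), Mul(-1, 1578)) = Add(Pow(-14006, -1), -1578) = Add(Rational(-1, 14006), -1578) = Rational(-22101469, 14006)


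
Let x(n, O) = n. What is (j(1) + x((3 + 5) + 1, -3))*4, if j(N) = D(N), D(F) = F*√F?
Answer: 40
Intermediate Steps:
D(F) = F^(3/2)
j(N) = N^(3/2)
(j(1) + x((3 + 5) + 1, -3))*4 = (1^(3/2) + ((3 + 5) + 1))*4 = (1 + (8 + 1))*4 = (1 + 9)*4 = 10*4 = 40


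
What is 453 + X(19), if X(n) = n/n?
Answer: 454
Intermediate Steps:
X(n) = 1
453 + X(19) = 453 + 1 = 454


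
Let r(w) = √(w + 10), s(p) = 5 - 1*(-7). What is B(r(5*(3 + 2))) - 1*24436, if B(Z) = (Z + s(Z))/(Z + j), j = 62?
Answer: -93076015/3809 + 50*√35/3809 ≈ -24436.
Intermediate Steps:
s(p) = 12 (s(p) = 5 + 7 = 12)
r(w) = √(10 + w)
B(Z) = (12 + Z)/(62 + Z) (B(Z) = (Z + 12)/(Z + 62) = (12 + Z)/(62 + Z))
B(r(5*(3 + 2))) - 1*24436 = (12 + √(10 + 5*(3 + 2)))/(62 + √(10 + 5*(3 + 2))) - 1*24436 = (12 + √(10 + 5*5))/(62 + √(10 + 5*5)) - 24436 = (12 + √(10 + 25))/(62 + √(10 + 25)) - 24436 = (12 + √35)/(62 + √35) - 24436 = -24436 + (12 + √35)/(62 + √35)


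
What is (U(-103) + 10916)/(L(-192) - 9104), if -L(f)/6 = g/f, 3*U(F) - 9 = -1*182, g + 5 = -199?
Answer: -260600/218649 ≈ -1.1919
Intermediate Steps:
g = -204 (g = -5 - 199 = -204)
U(F) = -173/3 (U(F) = 3 + (-1*182)/3 = 3 + (⅓)*(-182) = 3 - 182/3 = -173/3)
L(f) = 1224/f (L(f) = -(-1224)/f = 1224/f)
(U(-103) + 10916)/(L(-192) - 9104) = (-173/3 + 10916)/(1224/(-192) - 9104) = 32575/(3*(1224*(-1/192) - 9104)) = 32575/(3*(-51/8 - 9104)) = 32575/(3*(-72883/8)) = (32575/3)*(-8/72883) = -260600/218649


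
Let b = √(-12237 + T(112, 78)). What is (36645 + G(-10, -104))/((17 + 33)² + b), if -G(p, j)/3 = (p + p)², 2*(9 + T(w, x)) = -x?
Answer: 17722500/1252457 - 21267*I*√1365/1252457 ≈ 14.15 - 0.62735*I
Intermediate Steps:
T(w, x) = -9 - x/2 (T(w, x) = -9 + (-x)/2 = -9 - x/2)
G(p, j) = -12*p² (G(p, j) = -3*(p + p)² = -3*4*p² = -12*p²)
b = 3*I*√1365 (b = √(-12237 + (-9 - ½*78)) = √(-12237 + (-9 - 39)) = √(-12237 - 48) = √(-12285) = 3*I*√1365 ≈ 110.84*I)
(36645 + G(-10, -104))/((17 + 33)² + b) = (36645 - 12*(-10)²)/((17 + 33)² + 3*I*√1365) = (36645 - 12*100)/(50² + 3*I*√1365) = (36645 - 1200)/(2500 + 3*I*√1365) = 35445/(2500 + 3*I*√1365)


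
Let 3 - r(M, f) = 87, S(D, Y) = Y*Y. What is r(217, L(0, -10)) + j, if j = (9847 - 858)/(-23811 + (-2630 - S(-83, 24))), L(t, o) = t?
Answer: -2278417/27017 ≈ -84.333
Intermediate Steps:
S(D, Y) = Y²
r(M, f) = -84 (r(M, f) = 3 - 1*87 = 3 - 87 = -84)
j = -8989/27017 (j = (9847 - 858)/(-23811 + (-2630 - 1*24²)) = 8989/(-23811 + (-2630 - 1*576)) = 8989/(-23811 + (-2630 - 576)) = 8989/(-23811 - 3206) = 8989/(-27017) = 8989*(-1/27017) = -8989/27017 ≈ -0.33272)
r(217, L(0, -10)) + j = -84 - 8989/27017 = -2278417/27017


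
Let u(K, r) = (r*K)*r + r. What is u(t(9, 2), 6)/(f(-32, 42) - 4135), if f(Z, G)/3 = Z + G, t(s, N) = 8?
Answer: -294/4105 ≈ -0.071620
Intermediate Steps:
u(K, r) = r + K*r² (u(K, r) = (K*r)*r + r = K*r² + r = r + K*r²)
f(Z, G) = 3*G + 3*Z (f(Z, G) = 3*(Z + G) = 3*(G + Z) = 3*G + 3*Z)
u(t(9, 2), 6)/(f(-32, 42) - 4135) = (6*(1 + 8*6))/((3*42 + 3*(-32)) - 4135) = (6*(1 + 48))/((126 - 96) - 4135) = (6*49)/(30 - 4135) = 294/(-4105) = 294*(-1/4105) = -294/4105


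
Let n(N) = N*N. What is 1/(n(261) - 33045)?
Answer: 1/35076 ≈ 2.8510e-5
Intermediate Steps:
n(N) = N**2
1/(n(261) - 33045) = 1/(261**2 - 33045) = 1/(68121 - 33045) = 1/35076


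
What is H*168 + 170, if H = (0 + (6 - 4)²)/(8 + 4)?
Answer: 226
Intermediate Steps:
H = ⅓ (H = (0 + 2²)/12 = (0 + 4)/12 = (1/12)*4 = ⅓ ≈ 0.33333)
H*168 + 170 = (⅓)*168 + 170 = 56 + 170 = 226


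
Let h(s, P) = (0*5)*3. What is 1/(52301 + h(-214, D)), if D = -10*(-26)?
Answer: 1/52301 ≈ 1.9120e-5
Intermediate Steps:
D = 260
h(s, P) = 0 (h(s, P) = 0*3 = 0)
1/(52301 + h(-214, D)) = 1/(52301 + 0) = 1/52301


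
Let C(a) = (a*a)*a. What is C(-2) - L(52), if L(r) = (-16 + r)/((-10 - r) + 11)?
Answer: -124/17 ≈ -7.2941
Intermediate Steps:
L(r) = (-16 + r)/(1 - r)
C(a) = a³ (C(a) = a²*a = a³)
C(-2) - L(52) = (-2)³ - (16 - 1*52)/(-1 + 52) = -8 - (16 - 52)/51 = -8 - (-36)/51 = -8 - 1*(-12/17) = -8 + 12/17 = -124/17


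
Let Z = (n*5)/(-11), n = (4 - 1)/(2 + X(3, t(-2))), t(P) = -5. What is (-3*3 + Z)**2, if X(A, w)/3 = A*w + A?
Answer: 11229201/139876 ≈ 80.280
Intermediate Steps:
X(A, w) = 3*A + 3*A*w (X(A, w) = 3*(A*w + A) = 3*(A + A*w) = 3*A + 3*A*w)
n = -3/34 (n = (4 - 1)/(2 + 3*3*(1 - 5)) = 3/(2 + 3*3*(-4)) = 3/(2 - 36) = 3/(-34) = 3*(-1/34) = -3/34 ≈ -0.088235)
Z = 15/374 (Z = -3/34*5/(-11) = -15/34*(-1/11) = 15/374 ≈ 0.040107)
(-3*3 + Z)**2 = (-3*3 + 15/374)**2 = (-9 + 15/374)**2 = (-3351/374)**2 = 11229201/139876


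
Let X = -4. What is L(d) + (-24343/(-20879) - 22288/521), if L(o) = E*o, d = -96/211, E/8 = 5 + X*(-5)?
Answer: -304369855539/2295249349 ≈ -132.61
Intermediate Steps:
E = 200 (E = 8*(5 - 4*(-5)) = 8*(5 + 20) = 8*25 = 200)
d = -96/211 (d = -96*1/211 = -96/211 ≈ -0.45498)
L(o) = 200*o
L(d) + (-24343/(-20879) - 22288/521) = 200*(-96/211) + (-24343/(-20879) - 22288/521) = -19200/211 + (-24343*(-1/20879) - 22288*1/521) = -19200/211 + (24343/20879 - 22288/521) = -19200/211 - 452668449/10877959 = -304369855539/2295249349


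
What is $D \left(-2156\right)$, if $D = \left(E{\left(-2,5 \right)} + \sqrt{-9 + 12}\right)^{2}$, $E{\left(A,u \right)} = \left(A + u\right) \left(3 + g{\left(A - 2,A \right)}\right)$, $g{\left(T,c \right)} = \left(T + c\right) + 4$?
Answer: $-25872 - 12936 \sqrt{3} \approx -48278.0$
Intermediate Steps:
$g{\left(T,c \right)} = 4 + T + c$
$E{\left(A,u \right)} = \left(5 + 2 A\right) \left(A + u\right)$ ($E{\left(A,u \right)} = \left(A + u\right) \left(3 + \left(4 + \left(A - 2\right) + A\right)\right) = \left(A + u\right) \left(3 + \left(4 + \left(-2 + A\right) + A\right)\right) = \left(A + u\right) \left(3 + \left(2 + 2 A\right)\right) = \left(A + u\right) \left(5 + 2 A\right) = \left(5 + 2 A\right) \left(A + u\right)$)
$D = \left(3 + \sqrt{3}\right)^{2}$ ($D = \left(\left(2 \left(-2\right)^{2} + 5 \left(-2\right) + 5 \cdot 5 + 2 \left(-2\right) 5\right) + \sqrt{-9 + 12}\right)^{2} = \left(\left(2 \cdot 4 - 10 + 25 - 20\right) + \sqrt{3}\right)^{2} = \left(\left(8 - 10 + 25 - 20\right) + \sqrt{3}\right)^{2} = \left(3 + \sqrt{3}\right)^{2} \approx 22.392$)
$D \left(-2156\right) = \left(3 + \sqrt{3}\right)^{2} \left(-2156\right) = - 2156 \left(3 + \sqrt{3}\right)^{2}$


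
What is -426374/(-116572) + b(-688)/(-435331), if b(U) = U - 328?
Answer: 92866128473/25373702666 ≈ 3.6599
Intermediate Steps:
b(U) = -328 + U
-426374/(-116572) + b(-688)/(-435331) = -426374/(-116572) + (-328 - 688)/(-435331) = -426374*(-1/116572) - 1016*(-1/435331) = 213187/58286 + 1016/435331 = 92866128473/25373702666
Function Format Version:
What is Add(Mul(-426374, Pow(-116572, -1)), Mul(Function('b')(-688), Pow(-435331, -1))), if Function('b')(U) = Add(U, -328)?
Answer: Rational(92866128473, 25373702666) ≈ 3.6599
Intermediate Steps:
Function('b')(U) = Add(-328, U)
Add(Mul(-426374, Pow(-116572, -1)), Mul(Function('b')(-688), Pow(-435331, -1))) = Add(Mul(-426374, Pow(-116572, -1)), Mul(Add(-328, -688), Pow(-435331, -1))) = Add(Mul(-426374, Rational(-1, 116572)), Mul(-1016, Rational(-1, 435331))) = Add(Rational(213187, 58286), Rational(1016, 435331)) = Rational(92866128473, 25373702666)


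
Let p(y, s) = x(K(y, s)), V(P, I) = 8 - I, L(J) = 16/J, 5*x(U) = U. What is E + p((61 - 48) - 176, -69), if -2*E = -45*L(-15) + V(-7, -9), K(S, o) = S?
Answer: -651/10 ≈ -65.100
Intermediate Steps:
x(U) = U/5
p(y, s) = y/5
E = -65/2 (E = -(-720/(-15) + (8 - 1*(-9)))/2 = -(-720*(-1)/15 + (8 + 9))/2 = -(-45*(-16/15) + 17)/2 = -(48 + 17)/2 = -½*65 = -65/2 ≈ -32.500)
E + p((61 - 48) - 176, -69) = -65/2 + ((61 - 48) - 176)/5 = -65/2 + (13 - 176)/5 = -65/2 + (⅕)*(-163) = -65/2 - 163/5 = -651/10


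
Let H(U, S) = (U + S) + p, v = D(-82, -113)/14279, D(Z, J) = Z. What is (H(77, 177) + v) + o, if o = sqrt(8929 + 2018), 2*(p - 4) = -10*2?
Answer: 3541110/14279 + sqrt(10947) ≈ 352.62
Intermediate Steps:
v = -82/14279 ≈ -0.0057427
p = -6 (p = 4 + (-10*2)/2 = 4 + (1/2)*(-20) = 4 - 10 = -6)
o = sqrt(10947) ≈ 104.63
H(U, S) = -6 + S + U (H(U, S) = (U + S) - 6 = (S + U) - 6 = -6 + S + U)
(H(77, 177) + v) + o = ((-6 + 177 + 77) - 82/14279) + sqrt(10947) = (248 - 82/14279) + sqrt(10947) = 3541110/14279 + sqrt(10947)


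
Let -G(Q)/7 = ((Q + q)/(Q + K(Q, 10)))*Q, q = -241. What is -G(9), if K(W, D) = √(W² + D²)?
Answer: 32886/25 - 3654*√181/25 ≈ -650.94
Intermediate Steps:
K(W, D) = √(D² + W²)
G(Q) = -7*Q*(-241 + Q)/(Q + √(100 + Q²)) (G(Q) = -7*(Q - 241)/(Q + √(10² + Q²))*Q = -7*(-241 + Q)/(Q + √(100 + Q²))*Q = -7*Q*(-241 + Q)/(Q + √(100 + Q²)))
-G(9) = -7*9*(241 - 1*9)/(9 + √(100 + 9²)) = -7*9*(241 - 9)/(9 + √(100 + 81)) = -7*9*232/(9 + √181) = -14616/(9 + √181)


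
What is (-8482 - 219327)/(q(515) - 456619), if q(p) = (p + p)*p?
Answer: -227809/73831 ≈ -3.0855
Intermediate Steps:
q(p) = 2*p² (q(p) = (2*p)*p = 2*p²)
(-8482 - 219327)/(q(515) - 456619) = (-8482 - 219327)/(2*515² - 456619) = -227809/(2*265225 - 456619) = -227809/(530450 - 456619) = -227809/73831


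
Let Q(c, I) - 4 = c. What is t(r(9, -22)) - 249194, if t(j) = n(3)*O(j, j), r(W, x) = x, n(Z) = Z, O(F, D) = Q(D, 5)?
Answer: -249248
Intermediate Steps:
Q(c, I) = 4 + c
O(F, D) = 4 + D
t(j) = 12 + 3*j (t(j) = 3*(4 + j) = 12 + 3*j)
t(r(9, -22)) - 249194 = (12 + 3*(-22)) - 249194 = (12 - 66) - 249194 = -54 - 249194 = -249248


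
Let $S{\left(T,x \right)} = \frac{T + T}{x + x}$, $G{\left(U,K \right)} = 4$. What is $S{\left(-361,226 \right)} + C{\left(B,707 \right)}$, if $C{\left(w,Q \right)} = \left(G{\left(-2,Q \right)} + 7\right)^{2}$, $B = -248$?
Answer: $\frac{26985}{226} \approx 119.4$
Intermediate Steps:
$S{\left(T,x \right)} = \frac{T}{x}$ ($S{\left(T,x \right)} = \frac{2 T}{2 x} = 2 T \frac{1}{2 x} = \frac{T}{x}$)
$C{\left(w,Q \right)} = 121$ ($C{\left(w,Q \right)} = \left(4 + 7\right)^{2} = 11^{2} = 121$)
$S{\left(-361,226 \right)} + C{\left(B,707 \right)} = - \frac{361}{226} + 121 = \frac{26985}{226}$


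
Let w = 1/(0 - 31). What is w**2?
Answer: 1/961 ≈ 0.0010406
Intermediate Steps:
w = -1/31 (w = 1/(-31) = -1/31 ≈ -0.032258)
w**2 = (-1/31)**2 = 1/961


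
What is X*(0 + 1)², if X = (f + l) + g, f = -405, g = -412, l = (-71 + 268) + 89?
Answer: -531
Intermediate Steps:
l = 286 (l = 197 + 89 = 286)
X = -531 (X = (-405 + 286) - 412 = -119 - 412 = -531)
X*(0 + 1)² = -531*(0 + 1)² = -531*1² = -531*1 = -531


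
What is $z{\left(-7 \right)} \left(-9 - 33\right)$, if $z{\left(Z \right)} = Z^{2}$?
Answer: $-2058$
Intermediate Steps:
$z{\left(-7 \right)} \left(-9 - 33\right) = \left(-7\right)^{2} \left(-9 - 33\right) = 49 \left(-42\right) = -2058$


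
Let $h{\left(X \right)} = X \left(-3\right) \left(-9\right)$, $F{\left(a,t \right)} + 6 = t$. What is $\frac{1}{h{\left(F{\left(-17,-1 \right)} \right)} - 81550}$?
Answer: $- \frac{1}{81739} \approx -1.2234 \cdot 10^{-5}$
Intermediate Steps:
$F{\left(a,t \right)} = -6 + t$
$h{\left(X \right)} = 27 X$ ($h{\left(X \right)} = - 3 X \left(-9\right) = 27 X$)
$\frac{1}{h{\left(F{\left(-17,-1 \right)} \right)} - 81550} = \frac{1}{27 \left(-6 - 1\right) - 81550} = \frac{1}{27 \left(-7\right) + \left(-314299 + 232749\right)} = \frac{1}{-189 - 81550} = \frac{1}{-81739} = - \frac{1}{81739}$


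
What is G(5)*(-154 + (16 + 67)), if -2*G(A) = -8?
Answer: -284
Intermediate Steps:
G(A) = 4 (G(A) = -1/2*(-8) = 4)
G(5)*(-154 + (16 + 67)) = 4*(-154 + (16 + 67)) = 4*(-154 + 83) = 4*(-71) = -284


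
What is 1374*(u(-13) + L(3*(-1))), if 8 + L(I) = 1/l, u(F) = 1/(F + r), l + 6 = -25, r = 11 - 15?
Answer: -5858736/527 ≈ -11117.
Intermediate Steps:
r = -4
l = -31 (l = -6 - 25 = -31)
u(F) = 1/(-4 + F) (u(F) = 1/(F - 4) = 1/(-4 + F))
L(I) = -249/31 (L(I) = -8 + 1/(-31) = -8 - 1/31 = -249/31)
1374*(u(-13) + L(3*(-1))) = 1374*(1/(-4 - 13) - 249/31) = 1374*(1/(-17) - 249/31) = 1374*(-1/17 - 249/31) = 1374*(-4264/527) = -5858736/527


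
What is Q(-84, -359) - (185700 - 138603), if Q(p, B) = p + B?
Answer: -47540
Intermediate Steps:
Q(p, B) = B + p
Q(-84, -359) - (185700 - 138603) = (-359 - 84) - (185700 - 138603) = -443 - 1*47097 = -443 - 47097 = -47540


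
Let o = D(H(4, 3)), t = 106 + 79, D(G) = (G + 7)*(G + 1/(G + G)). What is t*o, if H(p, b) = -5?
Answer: -1887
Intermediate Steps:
D(G) = (7 + G)*(G + 1/(2*G))
t = 185
o = -51/5 (o = ½ + (-5)² + 7*(-5) + (7/2)/(-5) = ½ + 25 - 35 + (7/2)*(-⅕) = ½ + 25 - 35 - 7/10 = -51/5 ≈ -10.200)
t*o = 185*(-51/5) = -1887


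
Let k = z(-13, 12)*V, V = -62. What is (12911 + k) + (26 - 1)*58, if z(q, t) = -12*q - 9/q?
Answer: 60399/13 ≈ 4646.1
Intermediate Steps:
k = -126294/13 (k = (-12*(-13) - 9/(-13))*(-62) = (156 - 9*(-1/13))*(-62) = (156 + 9/13)*(-62) = (2037/13)*(-62) = -126294/13 ≈ -9714.9)
(12911 + k) + (26 - 1)*58 = (12911 - 126294/13) + (26 - 1)*58 = 41549/13 + 25*58 = 41549/13 + 1450 = 60399/13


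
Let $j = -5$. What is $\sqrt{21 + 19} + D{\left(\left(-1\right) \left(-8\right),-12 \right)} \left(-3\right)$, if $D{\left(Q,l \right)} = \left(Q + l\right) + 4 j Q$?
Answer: $492 + 2 \sqrt{10} \approx 498.32$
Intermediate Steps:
$D{\left(Q,l \right)} = l - 19 Q$ ($D{\left(Q,l \right)} = \left(Q + l\right) + 4 \left(-5\right) Q = \left(Q + l\right) - 20 Q = l - 19 Q$)
$\sqrt{21 + 19} + D{\left(\left(-1\right) \left(-8\right),-12 \right)} \left(-3\right) = \sqrt{21 + 19} + \left(-12 - 19 \left(\left(-1\right) \left(-8\right)\right)\right) \left(-3\right) = \sqrt{40} + \left(-12 - 152\right) \left(-3\right) = 2 \sqrt{10} + \left(-12 - 152\right) \left(-3\right) = 2 \sqrt{10} - -492 = 2 \sqrt{10} + 492 = 492 + 2 \sqrt{10}$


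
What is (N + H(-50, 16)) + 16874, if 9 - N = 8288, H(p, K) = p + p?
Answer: 8495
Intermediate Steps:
H(p, K) = 2*p
N = -8279 (N = 9 - 1*8288 = 9 - 8288 = -8279)
(N + H(-50, 16)) + 16874 = (-8279 + 2*(-50)) + 16874 = (-8279 - 100) + 16874 = -8379 + 16874 = 8495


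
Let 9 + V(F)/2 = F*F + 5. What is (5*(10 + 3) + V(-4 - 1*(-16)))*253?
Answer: 87285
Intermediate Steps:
V(F) = -8 + 2*F² (V(F) = -18 + 2*(F*F + 5) = -18 + 2*(F² + 5) = -18 + 2*(5 + F²) = -18 + (10 + 2*F²) = -8 + 2*F²)
(5*(10 + 3) + V(-4 - 1*(-16)))*253 = (5*(10 + 3) + (-8 + 2*(-4 - 1*(-16))²))*253 = (5*13 + (-8 + 2*(-4 + 16)²))*253 = (65 + (-8 + 2*12²))*253 = (65 + (-8 + 2*144))*253 = (65 + (-8 + 288))*253 = (65 + 280)*253 = 345*253 = 87285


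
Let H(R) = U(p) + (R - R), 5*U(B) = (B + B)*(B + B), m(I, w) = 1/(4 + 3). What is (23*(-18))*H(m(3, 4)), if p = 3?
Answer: -14904/5 ≈ -2980.8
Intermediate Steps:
m(I, w) = ⅐ (m(I, w) = 1/7 = ⅐)
U(B) = 4*B²/5 (U(B) = ((B + B)*(B + B))/5 = ((2*B)*(2*B))/5 = (4*B²)/5 = 4*B²/5)
H(R) = 36/5 (H(R) = (⅘)*3² + (R - R) = (⅘)*9 + 0 = 36/5 + 0 = 36/5)
(23*(-18))*H(m(3, 4)) = (23*(-18))*(36/5) = -414*36/5 = -14904/5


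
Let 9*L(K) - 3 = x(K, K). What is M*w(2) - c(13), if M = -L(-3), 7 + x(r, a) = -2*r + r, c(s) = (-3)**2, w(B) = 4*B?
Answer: -73/9 ≈ -8.1111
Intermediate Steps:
c(s) = 9
x(r, a) = -7 - r (x(r, a) = -7 + (-2*r + r) = -7 - r)
L(K) = -4/9 - K/9 (L(K) = 1/3 + (-7 - K)/9 = 1/3 + (-7/9 - K/9) = -4/9 - K/9)
M = 1/9 (M = -(-4/9 - 1/9*(-3)) = -(-4/9 + 1/3) = -1*(-1/9) = 1/9 ≈ 0.11111)
M*w(2) - c(13) = (4*2)/9 - 1*9 = (1/9)*8 - 9 = 8/9 - 9 = -73/9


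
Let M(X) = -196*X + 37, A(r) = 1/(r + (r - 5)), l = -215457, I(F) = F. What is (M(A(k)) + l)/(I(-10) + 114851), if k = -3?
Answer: -2369424/1263251 ≈ -1.8757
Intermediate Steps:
A(r) = 1/(-5 + 2*r) (A(r) = 1/(r + (-5 + r)) = 1/(-5 + 2*r))
M(X) = 37 - 196*X
(M(A(k)) + l)/(I(-10) + 114851) = ((37 - 196/(-5 + 2*(-3))) - 215457)/(-10 + 114851) = ((37 - 196/(-5 - 6)) - 215457)/114841 = ((37 - 196/(-11)) - 215457)*(1/114841) = ((37 - 196*(-1/11)) - 215457)*(1/114841) = ((37 + 196/11) - 215457)*(1/114841) = (603/11 - 215457)*(1/114841) = -2369424/11*1/114841 = -2369424/1263251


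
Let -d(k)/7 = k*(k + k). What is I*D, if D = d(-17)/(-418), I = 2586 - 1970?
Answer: 113288/19 ≈ 5962.5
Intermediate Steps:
I = 616
d(k) = -14*k² (d(k) = -7*k*(k + k) = -7*k*2*k = -14*k²)
D = 2023/209 (D = -14*(-17)²/(-418) = -14*289*(-1/418) = -4046*(-1/418) = 2023/209 ≈ 9.6794)
I*D = 616*(2023/209) = 113288/19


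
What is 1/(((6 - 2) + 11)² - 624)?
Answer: -1/399 ≈ -0.0025063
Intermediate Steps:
1/(((6 - 2) + 11)² - 624) = 1/((4 + 11)² - 624) = 1/(15² - 624) = 1/(225 - 624) = 1/(-399) = -1/399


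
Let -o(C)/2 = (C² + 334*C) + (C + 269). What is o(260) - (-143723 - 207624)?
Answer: 41409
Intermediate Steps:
o(C) = -538 - 670*C - 2*C² (o(C) = -2*((C² + 334*C) + (C + 269)) = -2*((C² + 334*C) + (269 + C)) = -2*(269 + C² + 335*C) = -538 - 670*C - 2*C²)
o(260) - (-143723 - 207624) = (-538 - 670*260 - 2*260²) - (-143723 - 207624) = (-538 - 174200 - 2*67600) - 1*(-351347) = (-538 - 174200 - 135200) + 351347 = -309938 + 351347 = 41409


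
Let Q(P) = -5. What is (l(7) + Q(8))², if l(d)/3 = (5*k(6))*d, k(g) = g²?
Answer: 14250625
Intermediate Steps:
l(d) = 540*d (l(d) = 3*((5*6²)*d) = 3*((5*36)*d) = 3*(180*d) = 540*d)
(l(7) + Q(8))² = (540*7 - 5)² = (3780 - 5)² = 3775² = 14250625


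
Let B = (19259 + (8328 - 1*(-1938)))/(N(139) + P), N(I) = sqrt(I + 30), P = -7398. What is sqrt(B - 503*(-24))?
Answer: sqrt(26326696403)/1477 ≈ 109.85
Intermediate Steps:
N(I) = sqrt(30 + I)
B = -5905/1477 (B = (19259 + (8328 - 1*(-1938)))/(sqrt(30 + 139) - 7398) = (19259 + (8328 + 1938))/(sqrt(169) - 7398) = (19259 + 10266)/(13 - 7398) = 29525/(-7385) = 29525*(-1/7385) = -5905/1477 ≈ -3.9980)
sqrt(B - 503*(-24)) = sqrt(-5905/1477 - 503*(-24)) = sqrt(-5905/1477 + 12072) = sqrt(17824439/1477) = sqrt(26326696403)/1477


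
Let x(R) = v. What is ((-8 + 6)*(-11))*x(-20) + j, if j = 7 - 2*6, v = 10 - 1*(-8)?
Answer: 391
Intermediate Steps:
v = 18 (v = 10 + 8 = 18)
j = -5 (j = 7 - 12 = -5)
x(R) = 18
((-8 + 6)*(-11))*x(-20) + j = ((-8 + 6)*(-11))*18 - 5 = -2*(-11)*18 - 5 = 22*18 - 5 = 396 - 5 = 391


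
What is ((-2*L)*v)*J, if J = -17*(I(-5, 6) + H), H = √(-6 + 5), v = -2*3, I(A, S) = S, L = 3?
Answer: -3672 - 612*I ≈ -3672.0 - 612.0*I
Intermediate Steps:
v = -6
H = I (H = √(-1) = I ≈ 1.0*I)
J = -102 - 17*I (J = -17*(6 + I) = -102 - 17*I ≈ -102.0 - 17.0*I)
((-2*L)*v)*J = (-2*3*(-6))*(-102 - 17*I) = (-6*(-6))*(-102 - 17*I) = 36*(-102 - 17*I) = -3672 - 612*I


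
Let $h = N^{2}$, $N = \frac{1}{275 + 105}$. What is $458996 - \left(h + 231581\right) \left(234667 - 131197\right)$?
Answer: $- \frac{346000118958907}{14440} \approx -2.3961 \cdot 10^{10}$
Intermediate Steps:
$N = \frac{1}{380} \approx 0.0026316$
$h = \frac{1}{144400}$ ($h = \left(\frac{1}{380}\right)^{2} = \frac{1}{144400} \approx 6.9252 \cdot 10^{-6}$)
$458996 - \left(h + 231581\right) \left(234667 - 131197\right) = 458996 - \left(\frac{1}{144400} + 231581\right) \left(234667 - 131197\right) = 458996 - \frac{33440296401}{144400} \cdot 103470 = 458996 - \frac{346006746861147}{14440} = - \frac{346000118958907}{14440}$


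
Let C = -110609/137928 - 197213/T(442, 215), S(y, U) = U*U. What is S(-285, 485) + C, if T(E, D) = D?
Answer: 6948259491401/29654520 ≈ 2.3431e+5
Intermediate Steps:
S(y, U) = U²
C = -27224975599/29654520 (C = -110609/137928 - 197213/215 = -27224975599/29654520 ≈ -918.07)
S(-285, 485) + C = 485² - 27224975599/29654520 = 235225 - 27224975599/29654520 = 6948259491401/29654520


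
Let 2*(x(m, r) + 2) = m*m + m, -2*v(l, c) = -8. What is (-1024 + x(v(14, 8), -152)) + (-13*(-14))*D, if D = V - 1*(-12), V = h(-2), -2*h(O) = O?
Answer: 1350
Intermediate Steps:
h(O) = -O/2
V = 1 (V = -½*(-2) = 1)
v(l, c) = 4 (v(l, c) = -½*(-8) = 4)
x(m, r) = -2 + m/2 + m²/2 (x(m, r) = -2 + (m*m + m)/2 = -2 + (m² + m)/2 = -2 + (m + m²)/2 = -2 + (m/2 + m²/2) = -2 + m/2 + m²/2)
D = 13 (D = 1 - 1*(-12) = 1 + 12 = 13)
(-1024 + x(v(14, 8), -152)) + (-13*(-14))*D = (-1024 + (-2 + (½)*4 + (½)*4²)) - 13*(-14)*13 = (-1024 + (-2 + 2 + (½)*16)) + 182*13 = (-1024 + (-2 + 2 + 8)) + 2366 = (-1024 + 8) + 2366 = -1016 + 2366 = 1350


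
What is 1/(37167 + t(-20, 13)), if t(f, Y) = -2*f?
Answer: 1/37207 ≈ 2.6877e-5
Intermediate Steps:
1/(37167 + t(-20, 13)) = 1/(37167 - 2*(-20)) = 1/(37167 + 40) = 1/37207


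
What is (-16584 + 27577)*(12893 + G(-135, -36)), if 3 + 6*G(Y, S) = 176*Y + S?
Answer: 196258029/2 ≈ 9.8129e+7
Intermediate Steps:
G(Y, S) = -1/2 + S/6 + 88*Y/3 (G(Y, S) = -1/2 + (176*Y + S)/6 = -1/2 + (S + 176*Y)/6 = -1/2 + (S/6 + 88*Y/3) = -1/2 + S/6 + 88*Y/3)
(-16584 + 27577)*(12893 + G(-135, -36)) = (-16584 + 27577)*(12893 + (-1/2 + (1/6)*(-36) + (88/3)*(-135))) = 10993*(12893 + (-1/2 - 6 - 3960)) = 10993*(12893 - 7933/2) = 10993*(17853/2) = 196258029/2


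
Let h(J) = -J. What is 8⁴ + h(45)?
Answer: 4051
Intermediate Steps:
8⁴ + h(45) = 8⁴ - 1*45 = 4096 - 45 = 4051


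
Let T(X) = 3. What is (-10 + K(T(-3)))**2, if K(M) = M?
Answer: 49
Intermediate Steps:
(-10 + K(T(-3)))**2 = (-10 + 3)**2 = (-7)**2 = 49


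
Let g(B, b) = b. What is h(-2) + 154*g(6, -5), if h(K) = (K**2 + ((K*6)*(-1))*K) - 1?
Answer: -791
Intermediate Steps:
h(K) = -1 - 5*K**2 (h(K) = (K**2 + ((6*K)*(-1))*K) - 1 = (K**2 + (-6*K)*K) - 1 = (K**2 - 6*K**2) - 1 = -5*K**2 - 1 = -1 - 5*K**2)
h(-2) + 154*g(6, -5) = (-1 - 5*(-2)**2) + 154*(-5) = (-1 - 5*4) - 770 = (-1 - 20) - 770 = -21 - 770 = -791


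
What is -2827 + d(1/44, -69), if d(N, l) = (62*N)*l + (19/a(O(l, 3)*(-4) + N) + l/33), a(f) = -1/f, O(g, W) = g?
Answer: -32683/4 ≈ -8170.8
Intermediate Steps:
d(N, l) = -19*N + 2509*l/33 + 62*N*l (d(N, l) = (62*N)*l + (19/((-1/(l*(-4) + N))) + l/33) = 62*N*l + (19/((-1/(-4*l + N))) + l*(1/33)) = 62*N*l + (19/((-1/(N - 4*l))) + l/33) = 62*N*l + (19*(-N + 4*l) + l/33) = 62*N*l + ((-19*N + 76*l) + l/33) = 62*N*l + (-19*N + 2509*l/33) = -19*N + 2509*l/33 + 62*N*l)
-2827 + d(1/44, -69) = -2827 + (-19/44 + (2509/33)*(-69) + 62*(-69)/44) = -2827 + (-19*1/44 - 57707/11 + 62*(1/44)*(-69)) = -2827 + (-19/44 - 57707/11 - 2139/22) = -2827 - 21375/4 = -32683/4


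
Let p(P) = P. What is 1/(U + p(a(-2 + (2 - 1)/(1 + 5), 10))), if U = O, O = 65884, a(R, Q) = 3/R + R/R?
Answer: 11/724717 ≈ 1.5178e-5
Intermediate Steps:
a(R, Q) = 1 + 3/R (a(R, Q) = 3/R + 1 = 1 + 3/R)
U = 65884
1/(U + p(a(-2 + (2 - 1)/(1 + 5), 10))) = 1/(65884 + (3 + (-2 + (2 - 1)/(1 + 5)))/(-2 + (2 - 1)/(1 + 5))) = 1/(65884 + (3 + (-2 + 1/6))/(-2 + 1/6)) = 1/(65884 + (3 - 11/6)/(-11/6)) = 1/(65884 - 6/11*7/6) = 1/(65884 - 7/11) = 1/(724717/11) = 11/724717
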